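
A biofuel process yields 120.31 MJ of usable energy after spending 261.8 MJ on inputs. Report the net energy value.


NEV = E_out - E_in
= 120.31 - 261.8
= -141.4900 MJ

-141.4900 MJ


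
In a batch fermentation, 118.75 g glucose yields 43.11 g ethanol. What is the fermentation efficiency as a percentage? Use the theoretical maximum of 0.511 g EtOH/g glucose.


Fermentation efficiency = (actual / (0.511 * glucose)) * 100
= (43.11 / (0.511 * 118.75)) * 100
= 71.0434%

71.0434%


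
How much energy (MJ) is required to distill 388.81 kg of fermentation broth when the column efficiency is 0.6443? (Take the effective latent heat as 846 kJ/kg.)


E = m * 846 / (eta * 1000)
= 388.81 * 846 / (0.6443 * 1000)
= 510.5281 MJ

510.5281 MJ


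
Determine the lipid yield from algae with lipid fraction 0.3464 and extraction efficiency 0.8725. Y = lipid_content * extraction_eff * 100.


Y = lipid_content * extraction_eff * 100
= 0.3464 * 0.8725 * 100
= 30.2234%

30.2234%


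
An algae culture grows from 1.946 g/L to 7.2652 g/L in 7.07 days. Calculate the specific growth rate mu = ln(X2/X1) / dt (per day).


mu = ln(X2/X1) / dt
= ln(7.2652/1.946) / 7.07
= 0.1863 per day

0.1863 per day


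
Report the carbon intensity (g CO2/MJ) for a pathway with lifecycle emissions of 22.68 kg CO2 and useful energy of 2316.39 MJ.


CI = CO2 * 1000 / E
= 22.68 * 1000 / 2316.39
= 9.7911 g CO2/MJ

9.7911 g CO2/MJ


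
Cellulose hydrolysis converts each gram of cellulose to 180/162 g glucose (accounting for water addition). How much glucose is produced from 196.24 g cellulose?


glucose = cellulose * 180/162
= 196.24 * 180/162
= 218.0444 g

218.0444 g


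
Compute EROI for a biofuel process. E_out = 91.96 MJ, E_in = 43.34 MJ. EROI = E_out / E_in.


EROI = E_out / E_in
= 91.96 / 43.34
= 2.1218

2.1218


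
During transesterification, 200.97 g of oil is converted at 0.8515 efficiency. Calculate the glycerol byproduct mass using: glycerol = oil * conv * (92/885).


glycerol = oil * conv * (92/885)
= 200.97 * 0.8515 * 92 / 885
= 17.7894 g

17.7894 g


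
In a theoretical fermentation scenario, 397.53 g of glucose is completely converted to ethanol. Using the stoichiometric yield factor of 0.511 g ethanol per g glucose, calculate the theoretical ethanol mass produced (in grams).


Theoretical ethanol yield: m_EtOH = 0.511 * m_glucose
m_EtOH = 0.511 * 397.53 = 203.1378 g

203.1378 g


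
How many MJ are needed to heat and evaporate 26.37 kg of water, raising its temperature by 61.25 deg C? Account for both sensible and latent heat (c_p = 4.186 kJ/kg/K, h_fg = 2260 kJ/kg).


E = m_water * (4.186 * dT + 2260) / 1000
= 26.37 * (4.186 * 61.25 + 2260) / 1000
= 66.3573 MJ

66.3573 MJ


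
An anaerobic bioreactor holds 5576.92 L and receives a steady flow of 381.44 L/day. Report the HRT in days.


HRT = V / Q
= 5576.92 / 381.44
= 14.6207 days

14.6207 days


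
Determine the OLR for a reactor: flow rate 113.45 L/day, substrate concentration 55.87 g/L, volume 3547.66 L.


OLR = Q * S / V
= 113.45 * 55.87 / 3547.66
= 1.7867 g/L/day

1.7867 g/L/day


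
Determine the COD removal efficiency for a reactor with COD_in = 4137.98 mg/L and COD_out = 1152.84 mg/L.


eta = (COD_in - COD_out) / COD_in * 100
= (4137.98 - 1152.84) / 4137.98 * 100
= 72.1400%

72.1400%


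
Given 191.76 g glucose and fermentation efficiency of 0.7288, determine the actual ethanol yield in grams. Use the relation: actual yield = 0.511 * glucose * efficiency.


Actual ethanol: m = 0.511 * 191.76 * 0.7288
m = 71.4146 g

71.4146 g


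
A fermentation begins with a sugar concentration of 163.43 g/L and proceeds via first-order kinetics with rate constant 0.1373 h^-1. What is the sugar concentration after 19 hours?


S = S0 * exp(-k * t)
S = 163.43 * exp(-0.1373 * 19)
S = 12.0334 g/L

12.0334 g/L


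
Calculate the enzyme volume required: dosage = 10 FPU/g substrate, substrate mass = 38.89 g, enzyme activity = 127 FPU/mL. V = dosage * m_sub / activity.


V = dosage * m_sub / activity
V = 10 * 38.89 / 127
V = 3.0622 mL

3.0622 mL


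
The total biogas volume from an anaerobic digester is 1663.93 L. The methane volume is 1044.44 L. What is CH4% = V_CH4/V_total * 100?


CH4% = V_CH4 / V_total * 100
= 1044.44 / 1663.93 * 100
= 62.7695%

62.7695%


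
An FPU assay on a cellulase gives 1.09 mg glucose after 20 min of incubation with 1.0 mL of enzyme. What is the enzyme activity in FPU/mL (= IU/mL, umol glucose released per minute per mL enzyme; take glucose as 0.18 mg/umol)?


Activity = glucose_mg / (0.18 mg/umol * V_mL * t_min)
= 1.09 / (0.18 * 1.0 * 20)
= 0.3028 FPU/mL

0.3028 FPU/mL


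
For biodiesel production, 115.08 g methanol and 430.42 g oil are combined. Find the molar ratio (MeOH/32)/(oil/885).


Molar ratio = n_MeOH / n_oil = (MeOH/32) / (oil/885) = (MeOH * 885) / (32 * oil)
= (115.08 * 885) / (32 * 430.42)
= 7.3944

7.3944


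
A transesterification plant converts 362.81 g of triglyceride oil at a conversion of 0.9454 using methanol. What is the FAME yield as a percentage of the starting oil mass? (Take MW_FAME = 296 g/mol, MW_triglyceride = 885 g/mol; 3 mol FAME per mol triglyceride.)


m_FAME = oil * conv * (3 * 296 / 885) = oil * conv * (888/885)
= 362.81 * 0.9454 * 888 / 885
= 344.1633 g
Y = m_FAME / oil * 100 = conv * (888/885) * 100
= 0.9454 * 888 / 885 * 100
= 94.86%

94.86%


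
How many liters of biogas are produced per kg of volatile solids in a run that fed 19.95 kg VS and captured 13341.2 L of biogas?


Y = V / VS
= 13341.2 / 19.95
= 668.7318 L/kg VS

668.7318 L/kg VS


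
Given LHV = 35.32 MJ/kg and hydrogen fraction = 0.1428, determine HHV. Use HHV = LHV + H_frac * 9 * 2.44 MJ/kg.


HHV = LHV + H_frac * 9 * 2.44
= 35.32 + 0.1428 * 9 * 2.44
= 38.4559 MJ/kg

38.4559 MJ/kg


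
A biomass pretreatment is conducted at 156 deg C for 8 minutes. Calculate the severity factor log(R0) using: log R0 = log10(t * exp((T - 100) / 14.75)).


logR0 = log10(t * exp((T - 100) / 14.75))
= log10(8 * exp((156 - 100) / 14.75))
= 2.5519

2.5519


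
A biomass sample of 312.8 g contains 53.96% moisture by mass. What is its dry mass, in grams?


Wd = Ww * (1 - MC/100)
= 312.8 * (1 - 53.96/100)
= 144.0131 g

144.0131 g


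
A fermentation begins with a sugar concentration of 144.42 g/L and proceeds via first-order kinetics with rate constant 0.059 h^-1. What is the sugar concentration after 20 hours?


S = S0 * exp(-k * t)
S = 144.42 * exp(-0.059 * 20)
S = 44.3772 g/L

44.3772 g/L


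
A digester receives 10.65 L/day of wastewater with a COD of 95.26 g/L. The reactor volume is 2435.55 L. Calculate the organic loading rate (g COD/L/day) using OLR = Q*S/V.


OLR = Q * S / V
= 10.65 * 95.26 / 2435.55
= 0.4165 g/L/day

0.4165 g/L/day


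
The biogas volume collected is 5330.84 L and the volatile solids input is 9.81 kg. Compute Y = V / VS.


Y = V / VS
= 5330.84 / 9.81
= 543.4088 L/kg VS

543.4088 L/kg VS


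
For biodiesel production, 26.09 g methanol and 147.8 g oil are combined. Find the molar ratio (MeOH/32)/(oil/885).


Molar ratio = n_MeOH / n_oil = (MeOH/32) / (oil/885) = (MeOH * 885) / (32 * oil)
= (26.09 * 885) / (32 * 147.8)
= 4.8819

4.8819


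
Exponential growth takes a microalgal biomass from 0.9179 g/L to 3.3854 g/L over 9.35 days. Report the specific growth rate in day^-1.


mu = ln(X2/X1) / dt
= ln(3.3854/0.9179) / 9.35
= 0.1396 per day

0.1396 per day


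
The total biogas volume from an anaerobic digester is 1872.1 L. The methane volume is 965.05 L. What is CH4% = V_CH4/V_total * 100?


CH4% = V_CH4 / V_total * 100
= 965.05 / 1872.1 * 100
= 51.5491%

51.5491%


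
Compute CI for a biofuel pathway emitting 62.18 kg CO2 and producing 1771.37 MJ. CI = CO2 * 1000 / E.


CI = CO2 * 1000 / E
= 62.18 * 1000 / 1771.37
= 35.1028 g CO2/MJ

35.1028 g CO2/MJ


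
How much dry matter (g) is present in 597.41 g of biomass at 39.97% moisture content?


Wd = Ww * (1 - MC/100)
= 597.41 * (1 - 39.97/100)
= 358.6252 g

358.6252 g


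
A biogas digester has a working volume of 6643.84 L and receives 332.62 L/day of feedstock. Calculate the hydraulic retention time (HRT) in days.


HRT = V / Q
= 6643.84 / 332.62
= 19.9743 days

19.9743 days


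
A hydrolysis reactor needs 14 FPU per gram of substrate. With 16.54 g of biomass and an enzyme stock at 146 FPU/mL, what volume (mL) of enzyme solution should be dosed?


V = dosage * m_sub / activity
V = 14 * 16.54 / 146
V = 1.5860 mL

1.5860 mL


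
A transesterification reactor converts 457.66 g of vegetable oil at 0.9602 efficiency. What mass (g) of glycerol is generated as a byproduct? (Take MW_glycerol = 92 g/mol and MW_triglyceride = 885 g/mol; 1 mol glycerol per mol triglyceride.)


glycerol = oil * conv * (92/885)
= 457.66 * 0.9602 * 92 / 885
= 45.6824 g

45.6824 g


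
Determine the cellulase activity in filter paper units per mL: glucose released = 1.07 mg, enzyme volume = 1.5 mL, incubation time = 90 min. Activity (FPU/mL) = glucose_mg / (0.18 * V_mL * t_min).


Activity = glucose_mg / (0.18 mg/umol * V_mL * t_min)
= 1.07 / (0.18 * 1.5 * 90)
= 0.0440 FPU/mL

0.0440 FPU/mL


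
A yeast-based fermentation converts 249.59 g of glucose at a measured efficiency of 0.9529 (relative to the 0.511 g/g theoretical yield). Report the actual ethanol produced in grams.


Actual ethanol: m = 0.511 * 249.59 * 0.9529
m = 121.5333 g

121.5333 g


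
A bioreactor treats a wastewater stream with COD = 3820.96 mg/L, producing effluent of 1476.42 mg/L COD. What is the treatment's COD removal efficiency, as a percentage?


eta = (COD_in - COD_out) / COD_in * 100
= (3820.96 - 1476.42) / 3820.96 * 100
= 61.3600%

61.3600%


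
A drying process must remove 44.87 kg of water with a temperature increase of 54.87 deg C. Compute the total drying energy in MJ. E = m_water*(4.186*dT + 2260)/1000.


E = m_water * (4.186 * dT + 2260) / 1000
= 44.87 * (4.186 * 54.87 + 2260) / 1000
= 111.7122 MJ

111.7122 MJ


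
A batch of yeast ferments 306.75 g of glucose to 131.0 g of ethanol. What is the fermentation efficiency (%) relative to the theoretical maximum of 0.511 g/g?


Fermentation efficiency = (actual / (0.511 * glucose)) * 100
= (131.0 / (0.511 * 306.75)) * 100
= 83.5730%

83.5730%


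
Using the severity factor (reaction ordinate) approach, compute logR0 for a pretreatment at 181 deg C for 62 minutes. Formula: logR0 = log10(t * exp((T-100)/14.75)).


logR0 = log10(t * exp((T - 100) / 14.75))
= log10(62 * exp((181 - 100) / 14.75))
= 4.1773

4.1773


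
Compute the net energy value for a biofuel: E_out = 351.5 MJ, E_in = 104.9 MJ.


NEV = E_out - E_in
= 351.5 - 104.9
= 246.6000 MJ

246.6000 MJ


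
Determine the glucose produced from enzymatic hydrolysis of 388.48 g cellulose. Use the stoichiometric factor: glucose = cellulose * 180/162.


glucose = cellulose * 180/162
= 388.48 * 180/162
= 431.6444 g

431.6444 g


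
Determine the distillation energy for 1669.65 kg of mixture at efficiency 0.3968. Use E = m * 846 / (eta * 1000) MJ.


E = m * 846 / (eta * 1000)
= 1669.65 * 846 / (0.3968 * 1000)
= 3559.7881 MJ

3559.7881 MJ


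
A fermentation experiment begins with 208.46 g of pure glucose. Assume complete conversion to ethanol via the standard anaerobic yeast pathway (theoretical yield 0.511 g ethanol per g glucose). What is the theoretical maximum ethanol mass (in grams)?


Theoretical ethanol yield: m_EtOH = 0.511 * m_glucose
m_EtOH = 0.511 * 208.46 = 106.5231 g

106.5231 g


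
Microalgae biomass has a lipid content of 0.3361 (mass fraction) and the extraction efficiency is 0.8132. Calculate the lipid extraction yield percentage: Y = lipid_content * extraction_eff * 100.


Y = lipid_content * extraction_eff * 100
= 0.3361 * 0.8132 * 100
= 27.3317%

27.3317%


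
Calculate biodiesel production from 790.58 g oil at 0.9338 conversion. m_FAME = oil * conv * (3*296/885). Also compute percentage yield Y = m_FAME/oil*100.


m_FAME = oil * conv * (3 * 296 / 885) = oil * conv * (888/885)
= 790.58 * 0.9338 * 888 / 885
= 740.7461 g
Y = m_FAME / oil * 100 = conv * (888/885) * 100
= 0.9338 * 888 / 885 * 100
= 93.70%

740.7461 g FAME; Y = 93.70%


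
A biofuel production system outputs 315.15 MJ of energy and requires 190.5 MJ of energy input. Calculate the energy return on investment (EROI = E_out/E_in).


EROI = E_out / E_in
= 315.15 / 190.5
= 1.6543

1.6543


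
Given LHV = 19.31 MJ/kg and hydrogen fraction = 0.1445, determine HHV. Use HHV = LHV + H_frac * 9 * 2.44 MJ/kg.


HHV = LHV + H_frac * 9 * 2.44
= 19.31 + 0.1445 * 9 * 2.44
= 22.4832 MJ/kg

22.4832 MJ/kg


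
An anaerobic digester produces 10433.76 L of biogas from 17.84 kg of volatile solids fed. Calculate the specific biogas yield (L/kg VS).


Y = V / VS
= 10433.76 / 17.84
= 584.8520 L/kg VS

584.8520 L/kg VS


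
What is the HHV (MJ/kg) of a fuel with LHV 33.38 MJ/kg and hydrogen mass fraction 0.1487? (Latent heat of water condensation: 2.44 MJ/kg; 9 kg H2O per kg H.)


HHV = LHV + H_frac * 9 * 2.44
= 33.38 + 0.1487 * 9 * 2.44
= 36.6455 MJ/kg

36.6455 MJ/kg


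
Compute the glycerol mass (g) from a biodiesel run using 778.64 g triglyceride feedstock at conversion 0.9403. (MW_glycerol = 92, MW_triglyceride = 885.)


glycerol = oil * conv * (92/885)
= 778.64 * 0.9403 * 92 / 885
= 76.1110 g

76.1110 g


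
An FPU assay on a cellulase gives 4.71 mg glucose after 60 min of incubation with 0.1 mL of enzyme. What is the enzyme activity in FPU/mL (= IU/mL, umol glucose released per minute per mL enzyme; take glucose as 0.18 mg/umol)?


Activity = glucose_mg / (0.18 mg/umol * V_mL * t_min)
= 4.71 / (0.18 * 0.1 * 60)
= 4.3611 FPU/mL

4.3611 FPU/mL


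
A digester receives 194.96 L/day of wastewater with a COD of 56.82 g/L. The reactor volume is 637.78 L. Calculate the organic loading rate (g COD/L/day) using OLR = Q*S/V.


OLR = Q * S / V
= 194.96 * 56.82 / 637.78
= 17.3690 g/L/day

17.3690 g/L/day


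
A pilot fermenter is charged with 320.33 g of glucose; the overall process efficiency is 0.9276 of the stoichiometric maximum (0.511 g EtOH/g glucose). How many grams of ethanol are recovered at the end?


Actual ethanol: m = 0.511 * 320.33 * 0.9276
m = 151.8376 g

151.8376 g


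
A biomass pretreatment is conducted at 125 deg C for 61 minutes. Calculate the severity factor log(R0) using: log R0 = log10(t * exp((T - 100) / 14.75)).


logR0 = log10(t * exp((T - 100) / 14.75))
= log10(61 * exp((125 - 100) / 14.75))
= 2.5214

2.5214


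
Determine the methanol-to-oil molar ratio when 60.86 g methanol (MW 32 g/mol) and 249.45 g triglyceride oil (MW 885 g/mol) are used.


Molar ratio = n_MeOH / n_oil = (MeOH/32) / (oil/885) = (MeOH * 885) / (32 * oil)
= (60.86 * 885) / (32 * 249.45)
= 6.7475

6.7475


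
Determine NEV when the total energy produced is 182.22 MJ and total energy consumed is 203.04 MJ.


NEV = E_out - E_in
= 182.22 - 203.04
= -20.8200 MJ

-20.8200 MJ


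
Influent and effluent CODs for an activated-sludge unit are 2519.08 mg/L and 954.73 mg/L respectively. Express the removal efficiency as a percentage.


eta = (COD_in - COD_out) / COD_in * 100
= (2519.08 - 954.73) / 2519.08 * 100
= 62.1001%

62.1001%


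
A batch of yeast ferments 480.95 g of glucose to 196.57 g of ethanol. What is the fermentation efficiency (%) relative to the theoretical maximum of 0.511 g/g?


Fermentation efficiency = (actual / (0.511 * glucose)) * 100
= (196.57 / (0.511 * 480.95)) * 100
= 79.9828%

79.9828%


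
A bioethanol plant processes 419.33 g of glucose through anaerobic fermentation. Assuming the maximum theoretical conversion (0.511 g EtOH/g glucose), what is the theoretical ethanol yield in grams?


Theoretical ethanol yield: m_EtOH = 0.511 * m_glucose
m_EtOH = 0.511 * 419.33 = 214.2776 g

214.2776 g


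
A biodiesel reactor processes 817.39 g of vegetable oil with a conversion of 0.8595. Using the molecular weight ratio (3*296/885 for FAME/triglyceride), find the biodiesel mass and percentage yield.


m_FAME = oil * conv * (3 * 296 / 885) = oil * conv * (888/885)
= 817.39 * 0.8595 * 888 / 885
= 704.9282 g
Y = m_FAME / oil * 100 = conv * (888/885) * 100
= 0.8595 * 888 / 885 * 100
= 86.24%

704.9282 g FAME; Y = 86.24%


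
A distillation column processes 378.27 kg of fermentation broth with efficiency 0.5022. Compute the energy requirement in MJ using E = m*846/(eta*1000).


E = m * 846 / (eta * 1000)
= 378.27 * 846 / (0.5022 * 1000)
= 637.2290 MJ

637.2290 MJ


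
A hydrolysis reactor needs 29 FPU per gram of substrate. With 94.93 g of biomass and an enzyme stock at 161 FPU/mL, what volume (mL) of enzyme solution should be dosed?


V = dosage * m_sub / activity
V = 29 * 94.93 / 161
V = 17.0992 mL

17.0992 mL


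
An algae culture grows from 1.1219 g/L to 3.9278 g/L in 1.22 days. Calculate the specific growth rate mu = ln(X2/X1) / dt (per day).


mu = ln(X2/X1) / dt
= ln(3.9278/1.1219) / 1.22
= 1.0271 per day

1.0271 per day


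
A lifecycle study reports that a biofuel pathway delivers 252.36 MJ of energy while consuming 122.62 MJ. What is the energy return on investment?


EROI = E_out / E_in
= 252.36 / 122.62
= 2.0581

2.0581


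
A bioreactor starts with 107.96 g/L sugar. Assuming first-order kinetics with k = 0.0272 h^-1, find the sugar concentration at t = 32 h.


S = S0 * exp(-k * t)
S = 107.96 * exp(-0.0272 * 32)
S = 45.2119 g/L

45.2119 g/L


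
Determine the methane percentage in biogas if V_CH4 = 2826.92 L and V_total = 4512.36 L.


CH4% = V_CH4 / V_total * 100
= 2826.92 / 4512.36 * 100
= 62.6484%

62.6484%


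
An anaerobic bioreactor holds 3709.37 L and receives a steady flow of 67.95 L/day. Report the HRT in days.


HRT = V / Q
= 3709.37 / 67.95
= 54.5897 days

54.5897 days


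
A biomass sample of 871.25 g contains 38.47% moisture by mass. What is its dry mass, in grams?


Wd = Ww * (1 - MC/100)
= 871.25 * (1 - 38.47/100)
= 536.0801 g

536.0801 g


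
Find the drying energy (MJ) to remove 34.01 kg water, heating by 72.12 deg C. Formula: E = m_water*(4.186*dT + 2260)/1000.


E = m_water * (4.186 * dT + 2260) / 1000
= 34.01 * (4.186 * 72.12 + 2260) / 1000
= 87.1300 MJ

87.1300 MJ


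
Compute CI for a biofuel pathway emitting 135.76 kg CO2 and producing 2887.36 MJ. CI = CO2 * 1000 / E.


CI = CO2 * 1000 / E
= 135.76 * 1000 / 2887.36
= 47.0187 g CO2/MJ

47.0187 g CO2/MJ


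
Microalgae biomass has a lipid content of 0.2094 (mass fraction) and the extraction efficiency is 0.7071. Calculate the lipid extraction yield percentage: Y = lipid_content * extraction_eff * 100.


Y = lipid_content * extraction_eff * 100
= 0.2094 * 0.7071 * 100
= 14.8067%

14.8067%


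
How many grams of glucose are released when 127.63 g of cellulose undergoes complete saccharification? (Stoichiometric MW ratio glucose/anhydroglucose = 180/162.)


glucose = cellulose * 180/162
= 127.63 * 180/162
= 141.8111 g

141.8111 g


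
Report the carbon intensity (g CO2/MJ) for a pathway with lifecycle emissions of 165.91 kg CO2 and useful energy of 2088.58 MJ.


CI = CO2 * 1000 / E
= 165.91 * 1000 / 2088.58
= 79.4367 g CO2/MJ

79.4367 g CO2/MJ


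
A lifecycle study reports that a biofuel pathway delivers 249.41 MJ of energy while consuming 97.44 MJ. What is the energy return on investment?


EROI = E_out / E_in
= 249.41 / 97.44
= 2.5596

2.5596


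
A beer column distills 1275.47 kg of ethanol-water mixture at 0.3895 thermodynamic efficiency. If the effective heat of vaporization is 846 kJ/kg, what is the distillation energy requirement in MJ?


E = m * 846 / (eta * 1000)
= 1275.47 * 846 / (0.3895 * 1000)
= 2770.3405 MJ

2770.3405 MJ


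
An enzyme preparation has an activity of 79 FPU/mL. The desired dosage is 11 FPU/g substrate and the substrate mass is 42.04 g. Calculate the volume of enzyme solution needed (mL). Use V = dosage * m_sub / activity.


V = dosage * m_sub / activity
V = 11 * 42.04 / 79
V = 5.8537 mL

5.8537 mL


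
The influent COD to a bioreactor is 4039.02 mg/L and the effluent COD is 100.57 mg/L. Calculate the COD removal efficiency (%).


eta = (COD_in - COD_out) / COD_in * 100
= (4039.02 - 100.57) / 4039.02 * 100
= 97.5100%

97.5100%


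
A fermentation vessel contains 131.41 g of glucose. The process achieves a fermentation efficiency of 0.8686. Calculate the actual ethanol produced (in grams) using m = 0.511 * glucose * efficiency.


Actual ethanol: m = 0.511 * 131.41 * 0.8686
m = 58.3269 g

58.3269 g


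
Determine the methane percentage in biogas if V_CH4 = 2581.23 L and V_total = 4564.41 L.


CH4% = V_CH4 / V_total * 100
= 2581.23 / 4564.41 * 100
= 56.5512%

56.5512%


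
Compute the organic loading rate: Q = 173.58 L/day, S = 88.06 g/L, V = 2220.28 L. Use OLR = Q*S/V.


OLR = Q * S / V
= 173.58 * 88.06 / 2220.28
= 6.8845 g/L/day

6.8845 g/L/day


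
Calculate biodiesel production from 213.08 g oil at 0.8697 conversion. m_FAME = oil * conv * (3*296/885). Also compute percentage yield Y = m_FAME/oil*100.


m_FAME = oil * conv * (3 * 296 / 885) = oil * conv * (888/885)
= 213.08 * 0.8697 * 888 / 885
= 185.9439 g
Y = m_FAME / oil * 100 = conv * (888/885) * 100
= 0.8697 * 888 / 885 * 100
= 87.26%

185.9439 g FAME; Y = 87.26%


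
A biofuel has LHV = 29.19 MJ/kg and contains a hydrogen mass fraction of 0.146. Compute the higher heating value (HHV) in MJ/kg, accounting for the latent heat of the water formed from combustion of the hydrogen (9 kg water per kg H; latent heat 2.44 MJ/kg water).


HHV = LHV + H_frac * 9 * 2.44
= 29.19 + 0.146 * 9 * 2.44
= 32.3962 MJ/kg

32.3962 MJ/kg


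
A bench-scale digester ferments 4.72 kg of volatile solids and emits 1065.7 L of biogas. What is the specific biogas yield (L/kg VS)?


Y = V / VS
= 1065.7 / 4.72
= 225.7839 L/kg VS

225.7839 L/kg VS


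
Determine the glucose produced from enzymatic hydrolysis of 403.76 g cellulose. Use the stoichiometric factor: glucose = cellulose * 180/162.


glucose = cellulose * 180/162
= 403.76 * 180/162
= 448.6222 g

448.6222 g


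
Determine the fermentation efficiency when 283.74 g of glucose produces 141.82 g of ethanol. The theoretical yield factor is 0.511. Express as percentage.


Fermentation efficiency = (actual / (0.511 * glucose)) * 100
= (141.82 / (0.511 * 283.74)) * 100
= 97.8129%

97.8129%


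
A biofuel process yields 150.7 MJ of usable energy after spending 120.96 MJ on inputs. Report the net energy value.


NEV = E_out - E_in
= 150.7 - 120.96
= 29.7400 MJ

29.7400 MJ


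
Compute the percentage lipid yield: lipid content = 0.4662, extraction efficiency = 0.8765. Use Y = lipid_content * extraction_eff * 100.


Y = lipid_content * extraction_eff * 100
= 0.4662 * 0.8765 * 100
= 40.8624%

40.8624%


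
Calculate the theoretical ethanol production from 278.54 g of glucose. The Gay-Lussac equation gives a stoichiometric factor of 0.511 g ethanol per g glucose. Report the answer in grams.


Theoretical ethanol yield: m_EtOH = 0.511 * m_glucose
m_EtOH = 0.511 * 278.54 = 142.3339 g

142.3339 g


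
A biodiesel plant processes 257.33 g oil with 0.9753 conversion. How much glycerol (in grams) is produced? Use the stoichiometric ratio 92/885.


glycerol = oil * conv * (92/885)
= 257.33 * 0.9753 * 92 / 885
= 26.0899 g

26.0899 g


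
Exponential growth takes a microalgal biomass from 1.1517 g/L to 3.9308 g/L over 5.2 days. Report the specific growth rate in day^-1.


mu = ln(X2/X1) / dt
= ln(3.9308/1.1517) / 5.2
= 0.2361 per day

0.2361 per day


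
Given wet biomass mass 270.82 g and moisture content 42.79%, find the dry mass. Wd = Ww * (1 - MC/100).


Wd = Ww * (1 - MC/100)
= 270.82 * (1 - 42.79/100)
= 154.9361 g

154.9361 g


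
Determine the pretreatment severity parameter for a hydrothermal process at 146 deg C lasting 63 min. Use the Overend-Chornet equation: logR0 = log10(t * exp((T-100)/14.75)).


logR0 = log10(t * exp((T - 100) / 14.75))
= log10(63 * exp((146 - 100) / 14.75))
= 3.1538

3.1538


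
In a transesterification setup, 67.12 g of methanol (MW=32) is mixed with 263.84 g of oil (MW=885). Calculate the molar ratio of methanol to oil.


Molar ratio = n_MeOH / n_oil = (MeOH/32) / (oil/885) = (MeOH * 885) / (32 * oil)
= (67.12 * 885) / (32 * 263.84)
= 7.0357

7.0357


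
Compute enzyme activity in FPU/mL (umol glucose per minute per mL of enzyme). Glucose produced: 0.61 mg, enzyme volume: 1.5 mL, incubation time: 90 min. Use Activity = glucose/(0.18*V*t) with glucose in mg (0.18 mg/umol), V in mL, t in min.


Activity = glucose_mg / (0.18 mg/umol * V_mL * t_min)
= 0.61 / (0.18 * 1.5 * 90)
= 0.0251 FPU/mL

0.0251 FPU/mL


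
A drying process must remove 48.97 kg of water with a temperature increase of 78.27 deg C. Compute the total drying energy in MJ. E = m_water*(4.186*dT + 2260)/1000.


E = m_water * (4.186 * dT + 2260) / 1000
= 48.97 * (4.186 * 78.27 + 2260) / 1000
= 126.7166 MJ

126.7166 MJ


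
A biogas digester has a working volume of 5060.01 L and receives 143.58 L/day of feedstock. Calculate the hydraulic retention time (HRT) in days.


HRT = V / Q
= 5060.01 / 143.58
= 35.2417 days

35.2417 days


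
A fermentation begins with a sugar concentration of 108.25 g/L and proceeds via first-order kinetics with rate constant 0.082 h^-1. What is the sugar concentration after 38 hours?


S = S0 * exp(-k * t)
S = 108.25 * exp(-0.082 * 38)
S = 4.7992 g/L

4.7992 g/L


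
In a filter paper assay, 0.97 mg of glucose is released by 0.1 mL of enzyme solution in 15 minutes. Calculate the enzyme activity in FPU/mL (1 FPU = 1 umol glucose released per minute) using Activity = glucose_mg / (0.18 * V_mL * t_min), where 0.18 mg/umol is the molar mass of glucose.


Activity = glucose_mg / (0.18 mg/umol * V_mL * t_min)
= 0.97 / (0.18 * 0.1 * 15)
= 3.5926 FPU/mL

3.5926 FPU/mL


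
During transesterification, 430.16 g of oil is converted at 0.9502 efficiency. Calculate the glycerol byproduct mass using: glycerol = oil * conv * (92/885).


glycerol = oil * conv * (92/885)
= 430.16 * 0.9502 * 92 / 885
= 42.4903 g

42.4903 g


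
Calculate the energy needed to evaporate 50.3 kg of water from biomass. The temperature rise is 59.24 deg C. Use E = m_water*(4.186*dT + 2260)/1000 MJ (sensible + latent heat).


E = m_water * (4.186 * dT + 2260) / 1000
= 50.3 * (4.186 * 59.24 + 2260) / 1000
= 126.1513 MJ

126.1513 MJ


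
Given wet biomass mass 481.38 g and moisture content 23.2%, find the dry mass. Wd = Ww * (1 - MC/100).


Wd = Ww * (1 - MC/100)
= 481.38 * (1 - 23.2/100)
= 369.6998 g

369.6998 g


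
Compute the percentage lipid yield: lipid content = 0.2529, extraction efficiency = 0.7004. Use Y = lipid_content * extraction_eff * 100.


Y = lipid_content * extraction_eff * 100
= 0.2529 * 0.7004 * 100
= 17.7131%

17.7131%


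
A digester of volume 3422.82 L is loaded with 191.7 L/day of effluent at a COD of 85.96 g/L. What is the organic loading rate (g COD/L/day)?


OLR = Q * S / V
= 191.7 * 85.96 / 3422.82
= 4.8143 g/L/day

4.8143 g/L/day


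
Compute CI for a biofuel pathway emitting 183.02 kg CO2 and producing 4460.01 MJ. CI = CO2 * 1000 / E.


CI = CO2 * 1000 / E
= 183.02 * 1000 / 4460.01
= 41.0358 g CO2/MJ

41.0358 g CO2/MJ


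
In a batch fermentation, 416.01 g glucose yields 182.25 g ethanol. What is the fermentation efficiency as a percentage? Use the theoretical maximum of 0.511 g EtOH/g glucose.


Fermentation efficiency = (actual / (0.511 * glucose)) * 100
= (182.25 / (0.511 * 416.01)) * 100
= 85.7320%

85.7320%


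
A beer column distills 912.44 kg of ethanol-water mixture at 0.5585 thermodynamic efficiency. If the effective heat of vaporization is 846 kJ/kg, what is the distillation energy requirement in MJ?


E = m * 846 / (eta * 1000)
= 912.44 * 846 / (0.5585 * 1000)
= 1382.1383 MJ

1382.1383 MJ


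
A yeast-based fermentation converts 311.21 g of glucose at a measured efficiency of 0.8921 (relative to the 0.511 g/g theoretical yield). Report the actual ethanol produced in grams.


Actual ethanol: m = 0.511 * 311.21 * 0.8921
m = 141.8692 g

141.8692 g


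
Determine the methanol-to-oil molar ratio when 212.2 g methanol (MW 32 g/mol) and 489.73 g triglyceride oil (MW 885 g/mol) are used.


Molar ratio = n_MeOH / n_oil = (MeOH/32) / (oil/885) = (MeOH * 885) / (32 * oil)
= (212.2 * 885) / (32 * 489.73)
= 11.9835

11.9835


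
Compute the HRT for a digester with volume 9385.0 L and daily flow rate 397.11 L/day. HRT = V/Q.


HRT = V / Q
= 9385.0 / 397.11
= 23.6333 days

23.6333 days


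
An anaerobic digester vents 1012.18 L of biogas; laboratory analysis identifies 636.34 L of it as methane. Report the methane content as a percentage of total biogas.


CH4% = V_CH4 / V_total * 100
= 636.34 / 1012.18 * 100
= 62.8683%

62.8683%


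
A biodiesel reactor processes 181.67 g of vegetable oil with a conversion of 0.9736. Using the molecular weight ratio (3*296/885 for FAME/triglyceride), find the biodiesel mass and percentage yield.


m_FAME = oil * conv * (3 * 296 / 885) = oil * conv * (888/885)
= 181.67 * 0.9736 * 888 / 885
= 177.4735 g
Y = m_FAME / oil * 100 = conv * (888/885) * 100
= 0.9736 * 888 / 885 * 100
= 97.69%

177.4735 g FAME; Y = 97.69%


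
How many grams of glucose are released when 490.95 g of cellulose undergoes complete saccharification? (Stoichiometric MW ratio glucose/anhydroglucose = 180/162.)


glucose = cellulose * 180/162
= 490.95 * 180/162
= 545.5000 g

545.5000 g


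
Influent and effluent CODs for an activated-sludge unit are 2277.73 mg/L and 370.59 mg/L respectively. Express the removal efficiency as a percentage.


eta = (COD_in - COD_out) / COD_in * 100
= (2277.73 - 370.59) / 2277.73 * 100
= 83.7299%

83.7299%


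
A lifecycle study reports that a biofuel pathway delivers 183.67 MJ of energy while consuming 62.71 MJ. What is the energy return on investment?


EROI = E_out / E_in
= 183.67 / 62.71
= 2.9289

2.9289


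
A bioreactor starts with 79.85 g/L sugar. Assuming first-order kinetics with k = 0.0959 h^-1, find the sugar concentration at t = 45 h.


S = S0 * exp(-k * t)
S = 79.85 * exp(-0.0959 * 45)
S = 1.0668 g/L

1.0668 g/L


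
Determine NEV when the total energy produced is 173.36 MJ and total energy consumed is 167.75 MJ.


NEV = E_out - E_in
= 173.36 - 167.75
= 5.6100 MJ

5.6100 MJ


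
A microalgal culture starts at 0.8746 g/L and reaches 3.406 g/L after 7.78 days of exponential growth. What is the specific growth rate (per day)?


mu = ln(X2/X1) / dt
= ln(3.406/0.8746) / 7.78
= 0.1747 per day

0.1747 per day


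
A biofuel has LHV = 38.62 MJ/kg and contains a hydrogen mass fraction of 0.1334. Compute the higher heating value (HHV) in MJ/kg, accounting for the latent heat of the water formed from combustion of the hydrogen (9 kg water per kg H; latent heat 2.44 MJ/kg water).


HHV = LHV + H_frac * 9 * 2.44
= 38.62 + 0.1334 * 9 * 2.44
= 41.5495 MJ/kg

41.5495 MJ/kg


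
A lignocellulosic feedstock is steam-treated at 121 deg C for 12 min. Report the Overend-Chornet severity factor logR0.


logR0 = log10(t * exp((T - 100) / 14.75))
= log10(12 * exp((121 - 100) / 14.75))
= 1.6975

1.6975


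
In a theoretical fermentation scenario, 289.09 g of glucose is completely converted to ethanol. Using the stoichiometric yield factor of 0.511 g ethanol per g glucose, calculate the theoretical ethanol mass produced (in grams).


Theoretical ethanol yield: m_EtOH = 0.511 * m_glucose
m_EtOH = 0.511 * 289.09 = 147.7250 g

147.7250 g


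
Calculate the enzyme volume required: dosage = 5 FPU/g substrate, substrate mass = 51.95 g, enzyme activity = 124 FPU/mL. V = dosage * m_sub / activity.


V = dosage * m_sub / activity
V = 5 * 51.95 / 124
V = 2.0948 mL

2.0948 mL


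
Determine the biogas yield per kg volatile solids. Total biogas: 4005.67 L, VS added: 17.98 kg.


Y = V / VS
= 4005.67 / 17.98
= 222.7848 L/kg VS

222.7848 L/kg VS


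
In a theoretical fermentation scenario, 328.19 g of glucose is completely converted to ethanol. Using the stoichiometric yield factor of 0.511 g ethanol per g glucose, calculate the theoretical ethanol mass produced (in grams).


Theoretical ethanol yield: m_EtOH = 0.511 * m_glucose
m_EtOH = 0.511 * 328.19 = 167.7051 g

167.7051 g


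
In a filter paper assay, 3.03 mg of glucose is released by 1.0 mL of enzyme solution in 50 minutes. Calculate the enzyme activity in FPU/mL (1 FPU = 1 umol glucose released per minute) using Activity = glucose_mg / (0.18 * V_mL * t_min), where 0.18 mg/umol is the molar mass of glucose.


Activity = glucose_mg / (0.18 mg/umol * V_mL * t_min)
= 3.03 / (0.18 * 1.0 * 50)
= 0.3367 FPU/mL

0.3367 FPU/mL


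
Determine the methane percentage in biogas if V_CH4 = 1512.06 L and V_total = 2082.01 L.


CH4% = V_CH4 / V_total * 100
= 1512.06 / 2082.01 * 100
= 72.6250%

72.6250%


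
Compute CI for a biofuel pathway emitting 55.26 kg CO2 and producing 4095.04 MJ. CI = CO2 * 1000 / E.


CI = CO2 * 1000 / E
= 55.26 * 1000 / 4095.04
= 13.4944 g CO2/MJ

13.4944 g CO2/MJ


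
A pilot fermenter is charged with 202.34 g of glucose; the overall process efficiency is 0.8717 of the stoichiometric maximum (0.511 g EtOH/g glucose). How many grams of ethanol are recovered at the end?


Actual ethanol: m = 0.511 * 202.34 * 0.8717
m = 90.1301 g

90.1301 g


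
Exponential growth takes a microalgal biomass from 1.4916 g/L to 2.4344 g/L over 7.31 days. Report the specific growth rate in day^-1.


mu = ln(X2/X1) / dt
= ln(2.4344/1.4916) / 7.31
= 0.0670 per day

0.0670 per day


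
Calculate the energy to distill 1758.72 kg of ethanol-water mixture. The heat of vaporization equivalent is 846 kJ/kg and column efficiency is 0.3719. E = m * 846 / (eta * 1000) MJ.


E = m * 846 / (eta * 1000)
= 1758.72 * 846 / (0.3719 * 1000)
= 4000.7451 MJ

4000.7451 MJ


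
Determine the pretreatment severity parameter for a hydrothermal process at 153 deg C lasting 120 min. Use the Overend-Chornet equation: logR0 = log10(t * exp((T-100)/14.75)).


logR0 = log10(t * exp((T - 100) / 14.75))
= log10(120 * exp((153 - 100) / 14.75))
= 3.6397

3.6397


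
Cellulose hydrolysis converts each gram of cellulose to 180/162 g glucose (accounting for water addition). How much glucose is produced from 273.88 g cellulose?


glucose = cellulose * 180/162
= 273.88 * 180/162
= 304.3111 g

304.3111 g


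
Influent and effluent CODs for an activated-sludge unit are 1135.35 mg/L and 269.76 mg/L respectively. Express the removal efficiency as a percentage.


eta = (COD_in - COD_out) / COD_in * 100
= (1135.35 - 269.76) / 1135.35 * 100
= 76.2399%

76.2399%


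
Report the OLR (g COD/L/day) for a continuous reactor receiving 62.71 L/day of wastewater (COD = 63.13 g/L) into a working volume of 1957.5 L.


OLR = Q * S / V
= 62.71 * 63.13 / 1957.5
= 2.0224 g/L/day

2.0224 g/L/day


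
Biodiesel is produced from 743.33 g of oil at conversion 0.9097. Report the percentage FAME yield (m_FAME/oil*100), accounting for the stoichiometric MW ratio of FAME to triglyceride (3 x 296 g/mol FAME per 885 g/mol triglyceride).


m_FAME = oil * conv * (3 * 296 / 885) = oil * conv * (888/885)
= 743.33 * 0.9097 * 888 / 885
= 678.4995 g
Y = m_FAME / oil * 100 = conv * (888/885) * 100
= 0.9097 * 888 / 885 * 100
= 91.28%

91.28%


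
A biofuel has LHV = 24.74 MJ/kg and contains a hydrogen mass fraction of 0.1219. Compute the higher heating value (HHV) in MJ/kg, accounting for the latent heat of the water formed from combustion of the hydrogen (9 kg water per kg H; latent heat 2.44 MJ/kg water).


HHV = LHV + H_frac * 9 * 2.44
= 24.74 + 0.1219 * 9 * 2.44
= 27.4169 MJ/kg

27.4169 MJ/kg


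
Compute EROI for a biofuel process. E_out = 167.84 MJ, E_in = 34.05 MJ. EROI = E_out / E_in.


EROI = E_out / E_in
= 167.84 / 34.05
= 4.9292

4.9292


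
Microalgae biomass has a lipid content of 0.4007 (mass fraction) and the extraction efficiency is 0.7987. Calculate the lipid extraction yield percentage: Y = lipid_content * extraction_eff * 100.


Y = lipid_content * extraction_eff * 100
= 0.4007 * 0.7987 * 100
= 32.0039%

32.0039%


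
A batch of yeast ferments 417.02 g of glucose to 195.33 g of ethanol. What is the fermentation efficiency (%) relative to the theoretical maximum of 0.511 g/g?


Fermentation efficiency = (actual / (0.511 * glucose)) * 100
= (195.33 / (0.511 * 417.02)) * 100
= 91.6624%

91.6624%


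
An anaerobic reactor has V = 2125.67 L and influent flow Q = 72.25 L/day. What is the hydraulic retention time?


HRT = V / Q
= 2125.67 / 72.25
= 29.4210 days

29.4210 days


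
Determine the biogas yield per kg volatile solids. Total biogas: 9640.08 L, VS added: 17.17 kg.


Y = V / VS
= 9640.08 / 17.17
= 561.4490 L/kg VS

561.4490 L/kg VS


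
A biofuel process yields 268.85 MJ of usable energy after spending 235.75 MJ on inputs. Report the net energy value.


NEV = E_out - E_in
= 268.85 - 235.75
= 33.1000 MJ

33.1000 MJ


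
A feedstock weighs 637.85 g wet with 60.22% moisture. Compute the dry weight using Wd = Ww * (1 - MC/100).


Wd = Ww * (1 - MC/100)
= 637.85 * (1 - 60.22/100)
= 253.7367 g

253.7367 g


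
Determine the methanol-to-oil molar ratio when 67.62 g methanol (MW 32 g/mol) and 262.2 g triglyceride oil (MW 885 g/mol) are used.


Molar ratio = n_MeOH / n_oil = (MeOH/32) / (oil/885) = (MeOH * 885) / (32 * oil)
= (67.62 * 885) / (32 * 262.2)
= 7.1324

7.1324


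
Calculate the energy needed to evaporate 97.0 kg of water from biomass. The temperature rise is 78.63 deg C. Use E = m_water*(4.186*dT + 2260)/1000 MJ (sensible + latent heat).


E = m_water * (4.186 * dT + 2260) / 1000
= 97.0 * (4.186 * 78.63 + 2260) / 1000
= 251.1471 MJ

251.1471 MJ


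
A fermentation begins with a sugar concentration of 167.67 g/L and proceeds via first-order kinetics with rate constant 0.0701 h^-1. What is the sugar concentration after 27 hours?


S = S0 * exp(-k * t)
S = 167.67 * exp(-0.0701 * 27)
S = 25.2619 g/L

25.2619 g/L


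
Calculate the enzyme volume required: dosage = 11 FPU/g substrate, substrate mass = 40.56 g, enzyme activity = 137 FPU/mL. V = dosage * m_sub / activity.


V = dosage * m_sub / activity
V = 11 * 40.56 / 137
V = 3.2566 mL

3.2566 mL


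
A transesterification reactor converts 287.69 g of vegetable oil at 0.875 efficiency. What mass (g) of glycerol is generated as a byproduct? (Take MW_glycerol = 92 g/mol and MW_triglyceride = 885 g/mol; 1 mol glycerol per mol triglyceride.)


glycerol = oil * conv * (92/885)
= 287.69 * 0.875 * 92 / 885
= 26.1684 g

26.1684 g


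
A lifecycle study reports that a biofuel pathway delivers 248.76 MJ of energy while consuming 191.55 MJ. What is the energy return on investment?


EROI = E_out / E_in
= 248.76 / 191.55
= 1.2987

1.2987


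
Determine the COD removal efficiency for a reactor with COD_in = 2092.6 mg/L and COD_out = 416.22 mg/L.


eta = (COD_in - COD_out) / COD_in * 100
= (2092.6 - 416.22) / 2092.6 * 100
= 80.1099%

80.1099%


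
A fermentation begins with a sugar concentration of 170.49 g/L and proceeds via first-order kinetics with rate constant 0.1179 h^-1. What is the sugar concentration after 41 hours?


S = S0 * exp(-k * t)
S = 170.49 * exp(-0.1179 * 41)
S = 1.3563 g/L

1.3563 g/L


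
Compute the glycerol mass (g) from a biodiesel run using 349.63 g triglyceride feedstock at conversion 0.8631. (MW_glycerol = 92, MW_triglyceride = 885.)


glycerol = oil * conv * (92/885)
= 349.63 * 0.8631 * 92 / 885
= 31.3700 g

31.3700 g


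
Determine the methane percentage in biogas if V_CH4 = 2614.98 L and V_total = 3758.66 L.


CH4% = V_CH4 / V_total * 100
= 2614.98 / 3758.66 * 100
= 69.5721%

69.5721%
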